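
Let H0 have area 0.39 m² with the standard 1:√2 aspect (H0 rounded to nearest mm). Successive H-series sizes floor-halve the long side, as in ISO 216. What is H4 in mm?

131 × 185 mm

Let H0's short side be w mm. w · w√2 = 0.39 m² = 390,000 mm², so w ≈ 525.1 mm and w√2 ≈ 742.7 mm → H0 = 525 × 743 mm.
H1: ⌊743/2⌋ × 525 = 371 × 525 mm
H2: ⌊525/2⌋ × 371 = 262 × 371 mm
H3: ⌊371/2⌋ × 262 = 185 × 262 mm
H4: ⌊262/2⌋ × 185 = 131 × 185 mm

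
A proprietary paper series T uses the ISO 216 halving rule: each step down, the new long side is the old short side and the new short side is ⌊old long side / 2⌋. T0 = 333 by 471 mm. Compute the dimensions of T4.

T1: ⌊471/2⌋ × 333 = 235 × 333 mm
T2: ⌊333/2⌋ × 235 = 166 × 235 mm
T3: ⌊235/2⌋ × 166 = 117 × 166 mm
T4: ⌊166/2⌋ × 117 = 83 × 117 mm

83 × 117 mm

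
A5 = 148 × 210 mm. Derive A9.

37 × 52 mm

A6: ⌊210/2⌋ × 148 = 105 × 148 mm
A7: ⌊148/2⌋ × 105 = 74 × 105 mm
A8: ⌊105/2⌋ × 74 = 52 × 74 mm
A9: ⌊74/2⌋ × 52 = 37 × 52 mm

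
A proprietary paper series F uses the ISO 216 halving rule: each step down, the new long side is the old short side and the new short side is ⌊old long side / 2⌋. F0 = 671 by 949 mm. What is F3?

F1: ⌊949/2⌋ × 671 = 474 × 671 mm
F2: ⌊671/2⌋ × 474 = 335 × 474 mm
F3: ⌊474/2⌋ × 335 = 237 × 335 mm

237 × 335 mm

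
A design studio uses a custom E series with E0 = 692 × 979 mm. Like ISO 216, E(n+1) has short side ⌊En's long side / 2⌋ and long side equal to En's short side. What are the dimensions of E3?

244 × 346 mm

E1: ⌊979/2⌋ × 692 = 489 × 692 mm
E2: ⌊692/2⌋ × 489 = 346 × 489 mm
E3: ⌊489/2⌋ × 346 = 244 × 346 mm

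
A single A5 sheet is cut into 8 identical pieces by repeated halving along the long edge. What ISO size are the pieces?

A8

8 = 2^3, so 3 halving steps.
A5 → A6 → … → A8 after 3 steps.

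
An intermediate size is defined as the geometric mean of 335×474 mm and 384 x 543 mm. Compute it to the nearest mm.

359 × 507 mm

Short side: √(335 · 384) = √128640 ≈ 358.7 → 359 mm
Long side: √(474 · 543) = √257382 ≈ 507.3 → 507 mm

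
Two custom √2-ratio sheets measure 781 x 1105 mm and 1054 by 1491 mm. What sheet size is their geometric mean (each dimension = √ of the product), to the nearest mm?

Short side: √(781 · 1054) = √823174 ≈ 907.3 → 907 mm
Long side: √(1105 · 1491) = √1647555 ≈ 1283.6 → 1284 mm

907 × 1284 mm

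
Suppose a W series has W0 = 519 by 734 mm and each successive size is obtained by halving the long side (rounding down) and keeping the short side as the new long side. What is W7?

45 × 64 mm

W1 = 367 × 519 mm (from W0 by 1 halving).
W2: ⌊519/2⌋ × 367 = 259 × 367 mm
W3: ⌊367/2⌋ × 259 = 183 × 259 mm
W4: ⌊259/2⌋ × 183 = 129 × 183 mm
W5: ⌊183/2⌋ × 129 = 91 × 129 mm
W6: ⌊129/2⌋ × 91 = 64 × 91 mm
W7: ⌊91/2⌋ × 64 = 45 × 64 mm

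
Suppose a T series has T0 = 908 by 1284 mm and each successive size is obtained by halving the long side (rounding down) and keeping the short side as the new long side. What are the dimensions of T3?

321 × 454 mm

T1: ⌊1284/2⌋ × 908 = 642 × 908 mm
T2: ⌊908/2⌋ × 642 = 454 × 642 mm
T3: ⌊642/2⌋ × 454 = 321 × 454 mm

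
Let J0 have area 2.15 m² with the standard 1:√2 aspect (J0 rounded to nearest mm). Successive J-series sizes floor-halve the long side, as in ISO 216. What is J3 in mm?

Let J0's short side be w mm. w · w√2 = 2.15 m² = 2,150,000 mm², so w ≈ 1233.0 mm and w√2 ≈ 1743.7 mm → J0 = 1233 × 1744 mm.
J1: ⌊1744/2⌋ × 1233 = 872 × 1233 mm
J2: ⌊1233/2⌋ × 872 = 616 × 872 mm
J3: ⌊872/2⌋ × 616 = 436 × 616 mm

436 × 616 mm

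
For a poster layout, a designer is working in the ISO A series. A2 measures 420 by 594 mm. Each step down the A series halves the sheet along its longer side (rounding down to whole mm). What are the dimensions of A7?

A3: ⌊594/2⌋ × 420 = 297 × 420 mm
A4: ⌊420/2⌋ × 297 = 210 × 297 mm
A5: ⌊297/2⌋ × 210 = 148 × 210 mm
A6: ⌊210/2⌋ × 148 = 105 × 148 mm
A7: ⌊148/2⌋ × 105 = 74 × 105 mm

74 × 105 mm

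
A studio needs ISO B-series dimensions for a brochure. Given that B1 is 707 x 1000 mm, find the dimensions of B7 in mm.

B2: ⌊1000/2⌋ × 707 = 500 × 707 mm
B3: ⌊707/2⌋ × 500 = 353 × 500 mm
B4: ⌊500/2⌋ × 353 = 250 × 353 mm
B5: ⌊353/2⌋ × 250 = 176 × 250 mm
B6: ⌊250/2⌋ × 176 = 125 × 176 mm
B7: ⌊176/2⌋ × 125 = 88 × 125 mm

88 × 125 mm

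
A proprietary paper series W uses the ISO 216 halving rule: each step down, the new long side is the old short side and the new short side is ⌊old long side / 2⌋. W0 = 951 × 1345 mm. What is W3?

W1: ⌊1345/2⌋ × 951 = 672 × 951 mm
W2: ⌊951/2⌋ × 672 = 475 × 672 mm
W3: ⌊672/2⌋ × 475 = 336 × 475 mm

336 × 475 mm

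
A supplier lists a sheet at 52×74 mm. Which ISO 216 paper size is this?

Aspect ratio 74/52 ≈ 1.423 — close to the ISO √2 ≈ 1.414.
In the A-series (A0 area = 1 m²): A8 = 52 × 74 mm.

A8 (52 × 74 mm)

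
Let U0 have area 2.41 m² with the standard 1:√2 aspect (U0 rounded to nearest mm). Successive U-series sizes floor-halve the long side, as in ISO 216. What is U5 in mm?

230 × 326 mm

Let U0's short side be w mm. w · w√2 = 2.41 m² = 2,410,000 mm², so w ≈ 1305.4 mm and w√2 ≈ 1846.1 mm → U0 = 1305 × 1846 mm.
U1: ⌊1846/2⌋ × 1305 = 923 × 1305 mm
U2: ⌊1305/2⌋ × 923 = 652 × 923 mm
U3: ⌊923/2⌋ × 652 = 461 × 652 mm
U4: ⌊652/2⌋ × 461 = 326 × 461 mm
U5: ⌊461/2⌋ × 326 = 230 × 326 mm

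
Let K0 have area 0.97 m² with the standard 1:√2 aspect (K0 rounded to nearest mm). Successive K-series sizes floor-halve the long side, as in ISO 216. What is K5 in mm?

146 × 207 mm

Let K0's short side be w mm. w · w√2 = 0.97 m² = 970,000 mm², so w ≈ 828.2 mm and w√2 ≈ 1171.2 mm → K0 = 828 × 1171 mm.
K1: ⌊1171/2⌋ × 828 = 585 × 828 mm
K2: ⌊828/2⌋ × 585 = 414 × 585 mm
K3: ⌊585/2⌋ × 414 = 292 × 414 mm
K4: ⌊414/2⌋ × 292 = 207 × 292 mm
K5: ⌊292/2⌋ × 207 = 146 × 207 mm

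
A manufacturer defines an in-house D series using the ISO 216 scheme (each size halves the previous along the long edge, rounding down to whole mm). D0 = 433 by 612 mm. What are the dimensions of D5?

D1: ⌊612/2⌋ × 433 = 306 × 433 mm
D2: ⌊433/2⌋ × 306 = 216 × 306 mm
D3: ⌊306/2⌋ × 216 = 153 × 216 mm
D4: ⌊216/2⌋ × 153 = 108 × 153 mm
D5: ⌊153/2⌋ × 108 = 76 × 108 mm

76 × 108 mm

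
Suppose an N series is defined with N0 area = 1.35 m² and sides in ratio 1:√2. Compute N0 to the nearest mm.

Let the short side be w mm. Then w · w√2 = 1.35 m² = 1,350,000 mm².
w² = 1,350,000/√2, so w ≈ 977.0 mm; long side = w√2 ≈ 1381.7 mm.

977 × 1382 mm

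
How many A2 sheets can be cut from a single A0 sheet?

Each ISO step halves the sheet: 1 × A0 → 2 × A1 → 4 × A2
From A0 to A2 is 2 halving steps: 2^2 = 4.

4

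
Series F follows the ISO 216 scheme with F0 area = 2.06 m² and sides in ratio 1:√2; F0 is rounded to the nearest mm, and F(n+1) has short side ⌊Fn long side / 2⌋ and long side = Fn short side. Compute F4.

301 × 426 mm

Let F0's short side be w mm. w · w√2 = 2.06 m² = 2,060,000 mm², so w ≈ 1206.9 mm and w√2 ≈ 1706.8 mm → F0 = 1207 × 1707 mm.
F1: ⌊1707/2⌋ × 1207 = 853 × 1207 mm
F2: ⌊1207/2⌋ × 853 = 603 × 853 mm
F3: ⌊853/2⌋ × 603 = 426 × 603 mm
F4: ⌊603/2⌋ × 426 = 301 × 426 mm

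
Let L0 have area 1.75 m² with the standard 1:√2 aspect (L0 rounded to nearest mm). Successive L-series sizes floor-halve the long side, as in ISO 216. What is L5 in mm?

Let L0's short side be w mm. w · w√2 = 1.75 m² = 1,750,000 mm², so w ≈ 1112.4 mm and w√2 ≈ 1573.2 mm → L0 = 1112 × 1573 mm.
L1: ⌊1573/2⌋ × 1112 = 786 × 1112 mm
L2: ⌊1112/2⌋ × 786 = 556 × 786 mm
L3: ⌊786/2⌋ × 556 = 393 × 556 mm
L4: ⌊556/2⌋ × 393 = 278 × 393 mm
L5: ⌊393/2⌋ × 278 = 196 × 278 mm

196 × 278 mm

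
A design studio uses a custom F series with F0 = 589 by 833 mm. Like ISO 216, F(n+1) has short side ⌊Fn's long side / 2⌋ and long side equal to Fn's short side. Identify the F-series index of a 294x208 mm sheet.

F3

F0: 589 × 833 mm
F1: 416 × 589 mm
F2: 294 × 416 mm
F3: 208 × 294 mm
F4: 147 × 208 mm
→ matches F3.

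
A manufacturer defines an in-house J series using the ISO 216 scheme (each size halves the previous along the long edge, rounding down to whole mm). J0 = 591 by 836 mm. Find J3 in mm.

209 × 295 mm

J1: ⌊836/2⌋ × 591 = 418 × 591 mm
J2: ⌊591/2⌋ × 418 = 295 × 418 mm
J3: ⌊418/2⌋ × 295 = 209 × 295 mm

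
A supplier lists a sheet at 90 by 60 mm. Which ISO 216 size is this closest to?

B8 (62 × 88 mm)

Aspect ratio 90/60 ≈ 1.500 (ISO target is √2 ≈ 1.414).
In the B-series (B0 = 1000 × 1414 mm): B8 = 62 × 88 mm.
Off by 4 mm total — nearest standard size.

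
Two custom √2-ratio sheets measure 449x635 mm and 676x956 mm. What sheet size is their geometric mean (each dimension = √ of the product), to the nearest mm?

Short side: √(449 · 676) = √303524 ≈ 550.9 → 551 mm
Long side: √(635 · 956) = √607060 ≈ 779.1 → 779 mm

551 × 779 mm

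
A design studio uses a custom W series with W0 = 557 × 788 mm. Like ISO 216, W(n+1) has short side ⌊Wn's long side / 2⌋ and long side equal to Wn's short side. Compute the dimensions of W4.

139 × 197 mm

W1: ⌊788/2⌋ × 557 = 394 × 557 mm
W2: ⌊557/2⌋ × 394 = 278 × 394 mm
W3: ⌊394/2⌋ × 278 = 197 × 278 mm
W4: ⌊278/2⌋ × 197 = 139 × 197 mm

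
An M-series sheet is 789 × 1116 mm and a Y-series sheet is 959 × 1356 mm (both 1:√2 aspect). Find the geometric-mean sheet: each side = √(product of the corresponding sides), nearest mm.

870 × 1230 mm

Short side: √(789 · 959) = √756651 ≈ 869.9 → 870 mm
Long side: √(1116 · 1356) = √1513296 ≈ 1230.2 → 1230 mm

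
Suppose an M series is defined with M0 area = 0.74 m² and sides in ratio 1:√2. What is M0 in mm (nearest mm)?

723 × 1023 mm

Let the short side be w mm. Then w · w√2 = 0.74 m² = 740,000 mm².
w² = 740,000/√2, so w ≈ 723.4 mm; long side = w√2 ≈ 1023.0 mm.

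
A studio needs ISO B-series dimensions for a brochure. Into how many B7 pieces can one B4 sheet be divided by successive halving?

B4 = 250 × 353 mm; B7 = 88 × 125 mm.
Each halving step doubles the count; 3 steps from B4 to B7.
2^3 = 8.

8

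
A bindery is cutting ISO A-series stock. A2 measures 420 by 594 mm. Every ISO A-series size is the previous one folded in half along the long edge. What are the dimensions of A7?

74 × 105 mm

A3: ⌊594/2⌋ × 420 = 297 × 420 mm
A4: ⌊420/2⌋ × 297 = 210 × 297 mm
A5: ⌊297/2⌋ × 210 = 148 × 210 mm
A6: ⌊210/2⌋ × 148 = 105 × 148 mm
A7: ⌊148/2⌋ × 105 = 74 × 105 mm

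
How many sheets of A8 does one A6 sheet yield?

A6 = 105 × 148 mm; A8 = 52 × 74 mm.
Each halving step doubles the count; 2 steps from A6 to A8.
2^2 = 4.

4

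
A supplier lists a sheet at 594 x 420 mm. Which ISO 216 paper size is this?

Aspect ratio 594/420 ≈ 1.414 — close to the ISO √2 ≈ 1.414.
In the A-series (A0 area = 1 m²): A2 = 420 × 594 mm.

A2 (420 × 594 mm)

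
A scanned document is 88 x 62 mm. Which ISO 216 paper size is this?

B8 (62 × 88 mm)

Aspect ratio 88/62 ≈ 1.419 — close to the ISO √2 ≈ 1.414.
In the B-series (B0 = 1000 × 1414 mm): B8 = 62 × 88 mm.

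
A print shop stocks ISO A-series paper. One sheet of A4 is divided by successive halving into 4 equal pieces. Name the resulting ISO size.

A6

4 = 2^2, so 2 halving steps.
A4 → A5 → … → A6 after 2 steps.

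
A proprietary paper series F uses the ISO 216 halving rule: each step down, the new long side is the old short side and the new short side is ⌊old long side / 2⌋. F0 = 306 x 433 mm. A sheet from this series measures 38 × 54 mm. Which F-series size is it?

F0: 306 × 433 mm
F1: 216 × 306 mm
F2: 153 × 216 mm
F3: 108 × 153 mm
F4: 76 × 108 mm
F5: 54 × 76 mm
F6: 38 × 54 mm
F7: 27 × 38 mm
→ matches F6.

F6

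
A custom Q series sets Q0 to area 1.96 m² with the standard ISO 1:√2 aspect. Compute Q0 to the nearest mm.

1177 × 1665 mm

Let the short side be w mm. Then w · w√2 = 1.96 m² = 1,960,000 mm².
w² = 1,960,000/√2, so w ≈ 1177.3 mm; long side = w√2 ≈ 1664.9 mm.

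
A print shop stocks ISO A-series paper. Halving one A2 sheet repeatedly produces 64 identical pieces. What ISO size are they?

A8

64 = 2^6, so 6 halving steps.
A2 → A3 → … → A8 after 6 steps.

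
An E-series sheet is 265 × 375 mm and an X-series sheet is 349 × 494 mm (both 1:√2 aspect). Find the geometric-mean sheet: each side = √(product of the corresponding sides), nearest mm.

304 × 430 mm

Short side: √(265 · 349) = √92485 ≈ 304.1 → 304 mm
Long side: √(375 · 494) = √185250 ≈ 430.4 → 430 mm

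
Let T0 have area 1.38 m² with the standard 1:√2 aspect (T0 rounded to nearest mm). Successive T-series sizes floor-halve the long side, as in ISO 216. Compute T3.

Let T0's short side be w mm. w · w√2 = 1.38 m² = 1,380,000 mm², so w ≈ 987.8 mm and w√2 ≈ 1397.0 mm → T0 = 988 × 1397 mm.
T1: ⌊1397/2⌋ × 988 = 698 × 988 mm
T2: ⌊988/2⌋ × 698 = 494 × 698 mm
T3: ⌊698/2⌋ × 494 = 349 × 494 mm

349 × 494 mm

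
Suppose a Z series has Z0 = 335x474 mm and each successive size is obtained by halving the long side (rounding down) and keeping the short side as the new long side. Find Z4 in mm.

Z1: ⌊474/2⌋ × 335 = 237 × 335 mm
Z2: ⌊335/2⌋ × 237 = 167 × 237 mm
Z3: ⌊237/2⌋ × 167 = 118 × 167 mm
Z4: ⌊167/2⌋ × 118 = 83 × 118 mm

83 × 118 mm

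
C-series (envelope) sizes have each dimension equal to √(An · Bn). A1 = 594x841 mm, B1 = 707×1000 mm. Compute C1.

648 × 917 mm

Short side: √(594 · 707) = √419958 ≈ 648.0 → 648 mm
Long side: √(841 · 1000) = √841000 ≈ 917.1 → 917 mm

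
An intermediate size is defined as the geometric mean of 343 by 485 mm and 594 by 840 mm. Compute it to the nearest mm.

Short side: √(343 · 594) = √203742 ≈ 451.4 → 451 mm
Long side: √(485 · 840) = √407400 ≈ 638.3 → 638 mm

451 × 638 mm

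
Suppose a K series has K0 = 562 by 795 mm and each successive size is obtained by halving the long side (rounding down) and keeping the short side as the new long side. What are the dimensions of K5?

99 × 140 mm

K1: ⌊795/2⌋ × 562 = 397 × 562 mm
K2: ⌊562/2⌋ × 397 = 281 × 397 mm
K3: ⌊397/2⌋ × 281 = 198 × 281 mm
K4: ⌊281/2⌋ × 198 = 140 × 198 mm
K5: ⌊198/2⌋ × 140 = 99 × 140 mm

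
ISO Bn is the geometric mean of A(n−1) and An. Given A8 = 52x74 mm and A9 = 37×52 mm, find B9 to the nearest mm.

Short side: √(52 · 37) = √1924 ≈ 43.9 → 44 mm
Long side: √(74 · 52) = √3848 ≈ 62.0 → 62 mm

44 × 62 mm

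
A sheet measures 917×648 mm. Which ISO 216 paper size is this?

Aspect ratio 917/648 ≈ 1.415 — close to the ISO √2 ≈ 1.414.
In the C-series (envelope sizes, between A and B): C1 = 648 × 917 mm.

C1 (648 × 917 mm)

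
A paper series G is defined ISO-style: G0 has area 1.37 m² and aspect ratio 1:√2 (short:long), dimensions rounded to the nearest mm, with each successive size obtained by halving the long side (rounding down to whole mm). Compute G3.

Let G0's short side be w mm. w · w√2 = 1.37 m² = 1,370,000 mm², so w ≈ 984.2 mm and w√2 ≈ 1391.9 mm → G0 = 984 × 1392 mm.
G1: ⌊1392/2⌋ × 984 = 696 × 984 mm
G2: ⌊984/2⌋ × 696 = 492 × 696 mm
G3: ⌊696/2⌋ × 492 = 348 × 492 mm

348 × 492 mm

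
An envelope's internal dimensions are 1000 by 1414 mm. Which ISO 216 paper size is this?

B0 (1000 × 1414 mm)

Aspect ratio 1414/1000 ≈ 1.414 — close to the ISO √2 ≈ 1.414.
In the B-series (B0 = 1000 × 1414 mm): B0 = 1000 × 1414 mm.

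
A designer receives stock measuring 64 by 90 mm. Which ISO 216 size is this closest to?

B8 (62 × 88 mm)

Aspect ratio 90/64 ≈ 1.406 — close to the ISO √2 ≈ 1.414.
In the B-series (B0 = 1000 × 1414 mm): B8 = 62 × 88 mm.
Off by 4 mm total — nearest standard size.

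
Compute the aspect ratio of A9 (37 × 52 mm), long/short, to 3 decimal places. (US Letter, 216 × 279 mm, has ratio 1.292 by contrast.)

52 / 37 = 1.405
ISO 216 targets √2 ≈ 1.414; the -0.009 deviation is from mm rounding.

1.405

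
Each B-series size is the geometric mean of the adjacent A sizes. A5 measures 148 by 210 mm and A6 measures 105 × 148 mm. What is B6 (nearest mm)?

Short side: √(148 · 105) = √15540 ≈ 124.7 → 125 mm
Long side: √(210 · 148) = √31080 ≈ 176.3 → 176 mm

125 × 176 mm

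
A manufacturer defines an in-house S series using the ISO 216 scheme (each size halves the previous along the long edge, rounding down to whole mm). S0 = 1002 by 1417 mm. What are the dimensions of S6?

125 × 177 mm

S1 = 708 × 1002 mm (from S0 by 1 halving).
S2: ⌊1002/2⌋ × 708 = 501 × 708 mm
S3: ⌊708/2⌋ × 501 = 354 × 501 mm
S4: ⌊501/2⌋ × 354 = 250 × 354 mm
S5: ⌊354/2⌋ × 250 = 177 × 250 mm
S6: ⌊250/2⌋ × 177 = 125 × 177 mm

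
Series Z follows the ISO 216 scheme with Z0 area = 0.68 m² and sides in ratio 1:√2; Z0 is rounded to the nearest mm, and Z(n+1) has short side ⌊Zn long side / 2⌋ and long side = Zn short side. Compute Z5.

Let Z0's short side be w mm. w · w√2 = 0.68 m² = 680,000 mm², so w ≈ 693.4 mm and w√2 ≈ 980.6 mm → Z0 = 693 × 981 mm.
Z1: ⌊981/2⌋ × 693 = 490 × 693 mm
Z2: ⌊693/2⌋ × 490 = 346 × 490 mm
Z3: ⌊490/2⌋ × 346 = 245 × 346 mm
Z4: ⌊346/2⌋ × 245 = 173 × 245 mm
Z5: ⌊245/2⌋ × 173 = 122 × 173 mm

122 × 173 mm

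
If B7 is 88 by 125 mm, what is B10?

B8: ⌊125/2⌋ × 88 = 62 × 88 mm
B9: ⌊88/2⌋ × 62 = 44 × 62 mm
B10: ⌊62/2⌋ × 44 = 31 × 44 mm

31 × 44 mm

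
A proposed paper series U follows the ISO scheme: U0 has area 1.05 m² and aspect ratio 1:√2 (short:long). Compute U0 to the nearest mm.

Let the short side be w mm. Then w · w√2 = 1.05 m² = 1,050,000 mm².
w² = 1,050,000/√2, so w ≈ 861.7 mm; long side = w√2 ≈ 1218.6 mm.

862 × 1219 mm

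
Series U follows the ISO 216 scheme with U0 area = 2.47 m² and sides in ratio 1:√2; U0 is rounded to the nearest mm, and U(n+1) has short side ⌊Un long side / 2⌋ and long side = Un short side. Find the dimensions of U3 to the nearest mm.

467 × 661 mm

Let U0's short side be w mm. w · w√2 = 2.47 m² = 2,470,000 mm², so w ≈ 1321.6 mm and w√2 ≈ 1869.0 mm → U0 = 1322 × 1869 mm.
U1: ⌊1869/2⌋ × 1322 = 934 × 1322 mm
U2: ⌊1322/2⌋ × 934 = 661 × 934 mm
U3: ⌊934/2⌋ × 661 = 467 × 661 mm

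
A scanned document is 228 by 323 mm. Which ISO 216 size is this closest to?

Aspect ratio 323/228 ≈ 1.417 — close to the ISO √2 ≈ 1.414.
In the C-series (envelope sizes, between A and B): C4 = 229 × 324 mm.
Off by 2 mm total — nearest standard size.

C4 (229 × 324 mm)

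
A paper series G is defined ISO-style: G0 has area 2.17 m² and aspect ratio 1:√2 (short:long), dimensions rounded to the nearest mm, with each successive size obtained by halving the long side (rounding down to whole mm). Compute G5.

Let G0's short side be w mm. w · w√2 = 2.17 m² = 2,170,000 mm², so w ≈ 1238.7 mm and w√2 ≈ 1751.8 mm → G0 = 1239 × 1752 mm.
G1: ⌊1752/2⌋ × 1239 = 876 × 1239 mm
G2: ⌊1239/2⌋ × 876 = 619 × 876 mm
G3: ⌊876/2⌋ × 619 = 438 × 619 mm
G4: ⌊619/2⌋ × 438 = 309 × 438 mm
G5: ⌊438/2⌋ × 309 = 219 × 309 mm

219 × 309 mm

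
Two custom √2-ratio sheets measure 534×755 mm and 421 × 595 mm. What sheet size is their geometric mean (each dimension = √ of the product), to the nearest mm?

Short side: √(534 · 421) = √224814 ≈ 474.1 → 474 mm
Long side: √(755 · 595) = √449225 ≈ 670.2 → 670 mm

474 × 670 mm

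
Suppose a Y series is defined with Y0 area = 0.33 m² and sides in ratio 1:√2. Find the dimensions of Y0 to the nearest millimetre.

Let the short side be w mm. Then w · w√2 = 0.33 m² = 330,000 mm².
w² = 330,000/√2, so w ≈ 483.1 mm; long side = w√2 ≈ 683.1 mm.

483 × 683 mm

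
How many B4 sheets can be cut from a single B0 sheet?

16

Each ISO step halves the sheet: 1 × B0 → 2 × B1 → 4 × B2 → 8 × B3 → …
From B0 to B4 is 4 halving steps: 2^4 = 16.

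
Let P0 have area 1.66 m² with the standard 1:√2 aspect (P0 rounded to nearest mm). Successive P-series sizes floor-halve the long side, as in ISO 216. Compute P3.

Let P0's short side be w mm. w · w√2 = 1.66 m² = 1,660,000 mm², so w ≈ 1083.4 mm and w√2 ≈ 1532.2 mm → P0 = 1083 × 1532 mm.
P1: ⌊1532/2⌋ × 1083 = 766 × 1083 mm
P2: ⌊1083/2⌋ × 766 = 541 × 766 mm
P3: ⌊766/2⌋ × 541 = 383 × 541 mm

383 × 541 mm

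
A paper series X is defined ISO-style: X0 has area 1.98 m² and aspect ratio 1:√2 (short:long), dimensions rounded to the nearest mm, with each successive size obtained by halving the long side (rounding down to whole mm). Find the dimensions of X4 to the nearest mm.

295 × 418 mm

Let X0's short side be w mm. w · w√2 = 1.98 m² = 1,980,000 mm², so w ≈ 1183.2 mm and w√2 ≈ 1673.4 mm → X0 = 1183 × 1673 mm.
X1: ⌊1673/2⌋ × 1183 = 836 × 1183 mm
X2: ⌊1183/2⌋ × 836 = 591 × 836 mm
X3: ⌊836/2⌋ × 591 = 418 × 591 mm
X4: ⌊591/2⌋ × 418 = 295 × 418 mm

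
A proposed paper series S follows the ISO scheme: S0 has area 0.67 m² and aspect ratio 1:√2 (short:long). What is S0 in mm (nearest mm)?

688 × 973 mm

Let the short side be w mm. Then w · w√2 = 0.67 m² = 670,000 mm².
w² = 670,000/√2, so w ≈ 688.3 mm; long side = w√2 ≈ 973.4 mm.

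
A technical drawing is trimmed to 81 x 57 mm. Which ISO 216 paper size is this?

Aspect ratio 81/57 ≈ 1.421 — close to the ISO √2 ≈ 1.414.
In the C-series (envelope sizes, between A and B): C8 = 57 × 81 mm.

C8 (57 × 81 mm)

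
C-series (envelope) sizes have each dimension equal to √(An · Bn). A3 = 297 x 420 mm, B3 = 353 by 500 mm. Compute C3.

324 × 458 mm

Short side: √(297 · 353) = √104841 ≈ 323.8 → 324 mm
Long side: √(420 · 500) = √210000 ≈ 458.3 → 458 mm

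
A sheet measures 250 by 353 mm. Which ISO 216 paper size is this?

B4 (250 × 353 mm)

Aspect ratio 353/250 ≈ 1.412 — close to the ISO √2 ≈ 1.414.
In the B-series (B0 = 1000 × 1414 mm): B4 = 250 × 353 mm.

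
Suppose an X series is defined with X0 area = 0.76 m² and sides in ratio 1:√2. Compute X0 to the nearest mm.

Let the short side be w mm. Then w · w√2 = 0.76 m² = 760,000 mm².
w² = 760,000/√2, so w ≈ 733.1 mm; long side = w√2 ≈ 1036.7 mm.

733 × 1037 mm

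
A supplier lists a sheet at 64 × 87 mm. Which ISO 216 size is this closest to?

B8 (62 × 88 mm)

Aspect ratio 87/64 ≈ 1.359 (ISO target is √2 ≈ 1.414).
In the B-series (B0 = 1000 × 1414 mm): B8 = 62 × 88 mm.
Off by 3 mm total — nearest standard size.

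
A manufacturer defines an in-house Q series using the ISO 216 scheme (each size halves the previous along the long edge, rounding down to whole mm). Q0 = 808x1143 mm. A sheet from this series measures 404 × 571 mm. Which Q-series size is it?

Q2

Q0: 808 × 1143 mm
Q1: 571 × 808 mm
Q2: 404 × 571 mm
Q3: 285 × 404 mm
→ matches Q2.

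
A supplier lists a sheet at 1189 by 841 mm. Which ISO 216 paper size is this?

Aspect ratio 1189/841 ≈ 1.414 — close to the ISO √2 ≈ 1.414.
In the A-series (A0 area = 1 m²): A0 = 841 × 1189 mm.

A0 (841 × 1189 mm)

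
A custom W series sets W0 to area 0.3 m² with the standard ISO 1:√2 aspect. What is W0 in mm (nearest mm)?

Let the short side be w mm. Then w · w√2 = 0.3 m² = 300,000 mm².
w² = 300,000/√2, so w ≈ 460.6 mm; long side = w√2 ≈ 651.4 mm.

461 × 651 mm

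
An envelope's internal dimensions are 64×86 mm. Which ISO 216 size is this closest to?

B8 (62 × 88 mm)

Aspect ratio 86/64 ≈ 1.344 (ISO target is √2 ≈ 1.414).
In the B-series (B0 = 1000 × 1414 mm): B8 = 62 × 88 mm.
Off by 4 mm total — nearest standard size.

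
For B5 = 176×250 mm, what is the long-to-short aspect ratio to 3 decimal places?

1.420

250 / 176 = 1.420
ISO 216 targets √2 ≈ 1.414; the +0.006 deviation is from mm rounding.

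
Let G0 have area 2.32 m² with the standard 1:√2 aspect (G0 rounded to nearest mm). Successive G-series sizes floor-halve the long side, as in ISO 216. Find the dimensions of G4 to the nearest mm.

Let G0's short side be w mm. w · w√2 = 2.32 m² = 2,320,000 mm², so w ≈ 1280.8 mm and w√2 ≈ 1811.3 mm → G0 = 1281 × 1811 mm.
G1: ⌊1811/2⌋ × 1281 = 905 × 1281 mm
G2: ⌊1281/2⌋ × 905 = 640 × 905 mm
G3: ⌊905/2⌋ × 640 = 452 × 640 mm
G4: ⌊640/2⌋ × 452 = 320 × 452 mm

320 × 452 mm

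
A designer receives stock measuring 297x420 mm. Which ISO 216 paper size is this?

A3 (297 × 420 mm)

Aspect ratio 420/297 ≈ 1.414 — close to the ISO √2 ≈ 1.414.
In the A-series (A0 area = 1 m²): A3 = 297 × 420 mm.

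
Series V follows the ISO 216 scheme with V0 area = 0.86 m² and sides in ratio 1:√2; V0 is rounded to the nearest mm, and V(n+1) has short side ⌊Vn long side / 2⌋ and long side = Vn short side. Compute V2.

390 × 551 mm

Let V0's short side be w mm. w · w√2 = 0.86 m² = 860,000 mm², so w ≈ 779.8 mm and w√2 ≈ 1102.8 mm → V0 = 780 × 1103 mm.
V1: ⌊1103/2⌋ × 780 = 551 × 780 mm
V2: ⌊780/2⌋ × 551 = 390 × 551 mm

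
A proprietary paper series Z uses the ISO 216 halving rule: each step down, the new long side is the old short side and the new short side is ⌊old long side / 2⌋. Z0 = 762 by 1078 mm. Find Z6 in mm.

95 × 134 mm

Z1: ⌊1078/2⌋ × 762 = 539 × 762 mm
Z2: ⌊762/2⌋ × 539 = 381 × 539 mm
Z3: ⌊539/2⌋ × 381 = 269 × 381 mm
Z4: ⌊381/2⌋ × 269 = 190 × 269 mm
Z5: ⌊269/2⌋ × 190 = 134 × 190 mm
Z6: ⌊190/2⌋ × 134 = 95 × 134 mm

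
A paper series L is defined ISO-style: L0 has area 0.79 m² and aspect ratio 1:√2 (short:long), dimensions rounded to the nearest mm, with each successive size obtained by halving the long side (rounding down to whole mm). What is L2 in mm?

Let L0's short side be w mm. w · w√2 = 0.79 m² = 790,000 mm², so w ≈ 747.4 mm and w√2 ≈ 1057.0 mm → L0 = 747 × 1057 mm.
L1: ⌊1057/2⌋ × 747 = 528 × 747 mm
L2: ⌊747/2⌋ × 528 = 373 × 528 mm

373 × 528 mm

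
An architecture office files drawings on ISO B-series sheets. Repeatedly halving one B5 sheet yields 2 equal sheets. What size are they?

B6

2 = 2^1, so 1 halving step.
B5 → B6 → … → B6 after 1 step.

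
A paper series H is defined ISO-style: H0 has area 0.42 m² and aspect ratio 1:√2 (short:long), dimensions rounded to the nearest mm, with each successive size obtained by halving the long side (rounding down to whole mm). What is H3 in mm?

Let H0's short side be w mm. w · w√2 = 0.42 m² = 420,000 mm², so w ≈ 545.0 mm and w√2 ≈ 770.7 mm → H0 = 545 × 771 mm.
H1: ⌊771/2⌋ × 545 = 385 × 545 mm
H2: ⌊545/2⌋ × 385 = 272 × 385 mm
H3: ⌊385/2⌋ × 272 = 192 × 272 mm

192 × 272 mm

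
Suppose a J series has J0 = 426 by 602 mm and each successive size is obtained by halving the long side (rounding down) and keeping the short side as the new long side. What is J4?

106 × 150 mm

J1: ⌊602/2⌋ × 426 = 301 × 426 mm
J2: ⌊426/2⌋ × 301 = 213 × 301 mm
J3: ⌊301/2⌋ × 213 = 150 × 213 mm
J4: ⌊213/2⌋ × 150 = 106 × 150 mm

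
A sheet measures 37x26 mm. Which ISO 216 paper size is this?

A10 (26 × 37 mm)

Aspect ratio 37/26 ≈ 1.423 — close to the ISO √2 ≈ 1.414.
In the A-series (A0 area = 1 m²): A10 = 26 × 37 mm.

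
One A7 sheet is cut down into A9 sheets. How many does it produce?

4

Each ISO step halves the sheet: 1 × A7 → 2 × A8 → 4 × A9
From A7 to A9 is 2 halving steps: 2^2 = 4.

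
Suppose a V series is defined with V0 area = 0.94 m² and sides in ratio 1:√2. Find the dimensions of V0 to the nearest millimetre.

815 × 1153 mm

Let the short side be w mm. Then w · w√2 = 0.94 m² = 940,000 mm².
w² = 940,000/√2, so w ≈ 815.3 mm; long side = w√2 ≈ 1153.0 mm.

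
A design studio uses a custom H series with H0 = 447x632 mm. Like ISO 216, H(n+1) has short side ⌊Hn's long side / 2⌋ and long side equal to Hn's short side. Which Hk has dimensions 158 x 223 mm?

H0: 447 × 632 mm
H1: 316 × 447 mm
H2: 223 × 316 mm
H3: 158 × 223 mm
H4: 111 × 158 mm
→ matches H3.

H3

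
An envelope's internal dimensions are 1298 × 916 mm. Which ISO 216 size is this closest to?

Aspect ratio 1298/916 ≈ 1.417 — close to the ISO √2 ≈ 1.414.
In the C-series (envelope sizes, between A and B): C0 = 917 × 1297 mm.
Off by 2 mm total — nearest standard size.

C0 (917 × 1297 mm)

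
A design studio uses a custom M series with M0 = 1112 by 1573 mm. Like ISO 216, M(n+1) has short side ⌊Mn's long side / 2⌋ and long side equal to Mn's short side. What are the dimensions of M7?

M1 = 786 × 1112 mm (from M0 by 1 halving).
M2: ⌊1112/2⌋ × 786 = 556 × 786 mm
M3: ⌊786/2⌋ × 556 = 393 × 556 mm
M4: ⌊556/2⌋ × 393 = 278 × 393 mm
M5: ⌊393/2⌋ × 278 = 196 × 278 mm
M6: ⌊278/2⌋ × 196 = 139 × 196 mm
M7: ⌊196/2⌋ × 139 = 98 × 139 mm

98 × 139 mm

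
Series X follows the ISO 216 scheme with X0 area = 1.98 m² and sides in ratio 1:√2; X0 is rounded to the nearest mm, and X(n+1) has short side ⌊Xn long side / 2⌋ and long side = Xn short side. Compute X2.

591 × 836 mm

Let X0's short side be w mm. w · w√2 = 1.98 m² = 1,980,000 mm², so w ≈ 1183.2 mm and w√2 ≈ 1673.4 mm → X0 = 1183 × 1673 mm.
X1: ⌊1673/2⌋ × 1183 = 836 × 1183 mm
X2: ⌊1183/2⌋ × 836 = 591 × 836 mm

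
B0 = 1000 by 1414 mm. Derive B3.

353 × 500 mm

B1: ⌊1414/2⌋ × 1000 = 707 × 1000 mm
B2: ⌊1000/2⌋ × 707 = 500 × 707 mm
B3: ⌊707/2⌋ × 500 = 353 × 500 mm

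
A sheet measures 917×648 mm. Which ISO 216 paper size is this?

Aspect ratio 917/648 ≈ 1.415 — close to the ISO √2 ≈ 1.414.
In the C-series (envelope sizes, between A and B): C1 = 648 × 917 mm.

C1 (648 × 917 mm)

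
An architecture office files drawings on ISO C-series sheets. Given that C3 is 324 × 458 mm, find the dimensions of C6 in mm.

114 × 162 mm

C4: ⌊458/2⌋ × 324 = 229 × 324 mm
C5: ⌊324/2⌋ × 229 = 162 × 229 mm
C6: ⌊229/2⌋ × 162 = 114 × 162 mm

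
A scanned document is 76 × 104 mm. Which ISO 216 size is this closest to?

A7 (74 × 105 mm)

Aspect ratio 104/76 ≈ 1.368 (ISO target is √2 ≈ 1.414).
In the A-series (A0 area = 1 m²): A7 = 74 × 105 mm.
Off by 3 mm total — nearest standard size.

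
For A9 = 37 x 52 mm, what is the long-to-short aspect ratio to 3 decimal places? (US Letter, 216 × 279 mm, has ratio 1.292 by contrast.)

1.405

52 / 37 = 1.405
ISO 216 targets √2 ≈ 1.414; the -0.009 deviation is from mm rounding.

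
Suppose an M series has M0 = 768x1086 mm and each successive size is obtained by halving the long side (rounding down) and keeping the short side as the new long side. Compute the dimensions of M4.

M1: ⌊1086/2⌋ × 768 = 543 × 768 mm
M2: ⌊768/2⌋ × 543 = 384 × 543 mm
M3: ⌊543/2⌋ × 384 = 271 × 384 mm
M4: ⌊384/2⌋ × 271 = 192 × 271 mm

192 × 271 mm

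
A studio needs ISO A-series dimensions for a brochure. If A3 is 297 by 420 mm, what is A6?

105 × 148 mm

A4: ⌊420/2⌋ × 297 = 210 × 297 mm
A5: ⌊297/2⌋ × 210 = 148 × 210 mm
A6: ⌊210/2⌋ × 148 = 105 × 148 mm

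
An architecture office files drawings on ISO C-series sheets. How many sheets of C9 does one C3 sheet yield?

64

Each ISO step halves the sheet: 1 × C3 → 2 × C4 → 4 × C5 → 8 × C6 → …
From C3 to C9 is 6 halving steps: 2^6 = 64.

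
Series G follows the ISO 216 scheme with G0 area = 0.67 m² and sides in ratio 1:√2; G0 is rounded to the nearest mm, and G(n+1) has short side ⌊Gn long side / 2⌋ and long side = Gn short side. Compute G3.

243 × 344 mm

Let G0's short side be w mm. w · w√2 = 0.67 m² = 670,000 mm², so w ≈ 688.3 mm and w√2 ≈ 973.4 mm → G0 = 688 × 973 mm.
G1: ⌊973/2⌋ × 688 = 486 × 688 mm
G2: ⌊688/2⌋ × 486 = 344 × 486 mm
G3: ⌊486/2⌋ × 344 = 243 × 344 mm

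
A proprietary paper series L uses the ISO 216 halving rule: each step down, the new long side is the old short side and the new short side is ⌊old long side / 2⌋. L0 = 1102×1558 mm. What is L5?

194 × 275 mm

L1: ⌊1558/2⌋ × 1102 = 779 × 1102 mm
L2: ⌊1102/2⌋ × 779 = 551 × 779 mm
L3: ⌊779/2⌋ × 551 = 389 × 551 mm
L4: ⌊551/2⌋ × 389 = 275 × 389 mm
L5: ⌊389/2⌋ × 275 = 194 × 275 mm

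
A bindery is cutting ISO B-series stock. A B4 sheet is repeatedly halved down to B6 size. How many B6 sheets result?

Each ISO step halves the sheet: 1 × B4 → 2 × B5 → 4 × B6
From B4 to B6 is 2 halving steps: 2^2 = 4.

4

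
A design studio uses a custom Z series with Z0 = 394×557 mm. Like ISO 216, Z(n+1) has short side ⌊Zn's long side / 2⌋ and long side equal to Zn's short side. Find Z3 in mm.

Z1: ⌊557/2⌋ × 394 = 278 × 394 mm
Z2: ⌊394/2⌋ × 278 = 197 × 278 mm
Z3: ⌊278/2⌋ × 197 = 139 × 197 mm

139 × 197 mm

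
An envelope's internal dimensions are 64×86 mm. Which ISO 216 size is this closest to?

B8 (62 × 88 mm)

Aspect ratio 86/64 ≈ 1.344 (ISO target is √2 ≈ 1.414).
In the B-series (B0 = 1000 × 1414 mm): B8 = 62 × 88 mm.
Off by 4 mm total — nearest standard size.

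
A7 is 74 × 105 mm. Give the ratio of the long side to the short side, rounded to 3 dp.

1.419

105 / 74 = 1.419
ISO 216 targets √2 ≈ 1.414; the +0.005 deviation is from mm rounding.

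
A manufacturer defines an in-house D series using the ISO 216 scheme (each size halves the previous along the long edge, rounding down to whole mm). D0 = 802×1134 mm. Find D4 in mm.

200 × 283 mm

D1: ⌊1134/2⌋ × 802 = 567 × 802 mm
D2: ⌊802/2⌋ × 567 = 401 × 567 mm
D3: ⌊567/2⌋ × 401 = 283 × 401 mm
D4: ⌊401/2⌋ × 283 = 200 × 283 mm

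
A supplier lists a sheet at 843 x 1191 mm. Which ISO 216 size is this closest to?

A0 (841 × 1189 mm)

Aspect ratio 1191/843 ≈ 1.413 — close to the ISO √2 ≈ 1.414.
In the A-series (A0 area = 1 m²): A0 = 841 × 1189 mm.
Off by 4 mm total — nearest standard size.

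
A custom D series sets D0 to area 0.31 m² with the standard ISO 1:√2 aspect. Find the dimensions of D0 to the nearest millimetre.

468 × 662 mm

Let the short side be w mm. Then w · w√2 = 0.31 m² = 310,000 mm².
w² = 310,000/√2, so w ≈ 468.2 mm; long side = w√2 ≈ 662.1 mm.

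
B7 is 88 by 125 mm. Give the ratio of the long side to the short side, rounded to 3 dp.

125 / 88 = 1.420
ISO 216 targets √2 ≈ 1.414; the +0.006 deviation is from mm rounding.

1.420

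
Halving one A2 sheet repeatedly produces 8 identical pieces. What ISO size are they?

8 = 2^3, so 3 halving steps.
A2 → A3 → … → A5 after 3 steps.

A5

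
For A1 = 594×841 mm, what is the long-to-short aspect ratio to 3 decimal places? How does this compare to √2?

1.416

841 / 594 = 1.416
ISO 216 targets √2 ≈ 1.414; the +0.002 deviation is from mm rounding.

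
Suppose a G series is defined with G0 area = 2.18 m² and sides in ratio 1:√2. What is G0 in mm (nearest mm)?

1242 × 1756 mm

Let the short side be w mm. Then w · w√2 = 2.18 m² = 2,180,000 mm².
w² = 2,180,000/√2, so w ≈ 1241.6 mm; long side = w√2 ≈ 1755.8 mm.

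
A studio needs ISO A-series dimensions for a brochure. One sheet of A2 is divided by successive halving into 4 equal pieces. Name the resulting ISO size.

4 = 2^2, so 2 halving steps.
A2 → A3 → … → A4 after 2 steps.

A4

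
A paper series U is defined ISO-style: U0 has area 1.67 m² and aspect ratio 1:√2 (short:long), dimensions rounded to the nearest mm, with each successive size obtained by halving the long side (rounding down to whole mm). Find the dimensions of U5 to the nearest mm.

Let U0's short side be w mm. w · w√2 = 1.67 m² = 1,670,000 mm², so w ≈ 1086.7 mm and w√2 ≈ 1536.8 mm → U0 = 1087 × 1537 mm.
U1: ⌊1537/2⌋ × 1087 = 768 × 1087 mm
U2: ⌊1087/2⌋ × 768 = 543 × 768 mm
U3: ⌊768/2⌋ × 543 = 384 × 543 mm
U4: ⌊543/2⌋ × 384 = 271 × 384 mm
U5: ⌊384/2⌋ × 271 = 192 × 271 mm

192 × 271 mm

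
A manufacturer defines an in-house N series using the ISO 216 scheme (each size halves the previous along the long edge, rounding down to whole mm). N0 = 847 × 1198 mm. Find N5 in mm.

149 × 211 mm

N1: ⌊1198/2⌋ × 847 = 599 × 847 mm
N2: ⌊847/2⌋ × 599 = 423 × 599 mm
N3: ⌊599/2⌋ × 423 = 299 × 423 mm
N4: ⌊423/2⌋ × 299 = 211 × 299 mm
N5: ⌊299/2⌋ × 211 = 149 × 211 mm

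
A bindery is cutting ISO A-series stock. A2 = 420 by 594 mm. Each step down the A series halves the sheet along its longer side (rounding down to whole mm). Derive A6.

A3: ⌊594/2⌋ × 420 = 297 × 420 mm
A4: ⌊420/2⌋ × 297 = 210 × 297 mm
A5: ⌊297/2⌋ × 210 = 148 × 210 mm
A6: ⌊210/2⌋ × 148 = 105 × 148 mm

105 × 148 mm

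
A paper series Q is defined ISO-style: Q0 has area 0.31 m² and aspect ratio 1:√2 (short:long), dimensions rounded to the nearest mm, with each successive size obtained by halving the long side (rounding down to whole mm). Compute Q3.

165 × 234 mm

Let Q0's short side be w mm. w · w√2 = 0.31 m² = 310,000 mm², so w ≈ 468.2 mm and w√2 ≈ 662.1 mm → Q0 = 468 × 662 mm.
Q1: ⌊662/2⌋ × 468 = 331 × 468 mm
Q2: ⌊468/2⌋ × 331 = 234 × 331 mm
Q3: ⌊331/2⌋ × 234 = 165 × 234 mm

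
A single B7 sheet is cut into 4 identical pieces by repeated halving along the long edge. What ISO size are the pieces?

B9

4 = 2^2, so 2 halving steps.
B7 → B8 → … → B9 after 2 steps.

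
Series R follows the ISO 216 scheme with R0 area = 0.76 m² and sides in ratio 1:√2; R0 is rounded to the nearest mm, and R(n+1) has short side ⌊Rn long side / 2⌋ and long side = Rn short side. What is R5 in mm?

Let R0's short side be w mm. w · w√2 = 0.76 m² = 760,000 mm², so w ≈ 733.1 mm and w√2 ≈ 1036.7 mm → R0 = 733 × 1037 mm.
R1: ⌊1037/2⌋ × 733 = 518 × 733 mm
R2: ⌊733/2⌋ × 518 = 366 × 518 mm
R3: ⌊518/2⌋ × 366 = 259 × 366 mm
R4: ⌊366/2⌋ × 259 = 183 × 259 mm
R5: ⌊259/2⌋ × 183 = 129 × 183 mm

129 × 183 mm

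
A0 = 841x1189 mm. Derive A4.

A1: ⌊1189/2⌋ × 841 = 594 × 841 mm
A2: ⌊841/2⌋ × 594 = 420 × 594 mm
A3: ⌊594/2⌋ × 420 = 297 × 420 mm
A4: ⌊420/2⌋ × 297 = 210 × 297 mm

210 × 297 mm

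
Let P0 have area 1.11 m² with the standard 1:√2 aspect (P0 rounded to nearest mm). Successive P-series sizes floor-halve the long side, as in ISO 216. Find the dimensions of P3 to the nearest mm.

Let P0's short side be w mm. w · w√2 = 1.11 m² = 1,110,000 mm², so w ≈ 885.9 mm and w√2 ≈ 1252.9 mm → P0 = 886 × 1253 mm.
P1: ⌊1253/2⌋ × 886 = 626 × 886 mm
P2: ⌊886/2⌋ × 626 = 443 × 626 mm
P3: ⌊626/2⌋ × 443 = 313 × 443 mm

313 × 443 mm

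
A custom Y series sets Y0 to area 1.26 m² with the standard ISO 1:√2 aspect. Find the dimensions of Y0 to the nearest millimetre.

Let the short side be w mm. Then w · w√2 = 1.26 m² = 1,260,000 mm².
w² = 1,260,000/√2, so w ≈ 943.9 mm; long side = w√2 ≈ 1334.9 mm.

944 × 1335 mm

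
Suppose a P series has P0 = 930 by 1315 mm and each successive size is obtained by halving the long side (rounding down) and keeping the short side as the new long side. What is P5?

P1: ⌊1315/2⌋ × 930 = 657 × 930 mm
P2: ⌊930/2⌋ × 657 = 465 × 657 mm
P3: ⌊657/2⌋ × 465 = 328 × 465 mm
P4: ⌊465/2⌋ × 328 = 232 × 328 mm
P5: ⌊328/2⌋ × 232 = 164 × 232 mm

164 × 232 mm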